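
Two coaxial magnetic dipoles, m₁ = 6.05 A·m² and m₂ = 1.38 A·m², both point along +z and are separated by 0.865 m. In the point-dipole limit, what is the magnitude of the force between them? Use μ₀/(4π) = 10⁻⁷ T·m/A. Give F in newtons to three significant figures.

On-axis B of dipole 1: B = (μ₀/4π)·2m₁/r³. Force on dipole 2: F = m₂·dB/dr.
dB/dr = −(μ₀/4π)·6m₁/r⁴, so |F| = (μ₀/4π)·6m₁m₂/r⁴.
F = 6(10⁻⁷)(6.05)(1.38)/(0.865)⁴ = 8.948×10⁻⁶ N.

F ≈ 8.95×10⁻⁶ N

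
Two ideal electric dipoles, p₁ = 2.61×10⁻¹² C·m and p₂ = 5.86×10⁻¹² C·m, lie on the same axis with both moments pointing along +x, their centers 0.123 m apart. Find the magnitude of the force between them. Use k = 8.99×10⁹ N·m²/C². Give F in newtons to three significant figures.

On-axis field of dipole 1 at distance r: E = 2kp₁/r³. Force on dipole 2 is F = p₂·dE/dr (gradient along axis).
dE/dr = −6kp₁/r⁴, so |F| = 6kp₁p₂/r⁴ (attractive for aligned moments).
F = 6(8.99×10⁹)(2.61×10⁻¹²)(5.86×10⁻¹²)/(0.123)⁴ = 3.604×10⁻⁹ N.

F ≈ 3.60×10⁻⁹ N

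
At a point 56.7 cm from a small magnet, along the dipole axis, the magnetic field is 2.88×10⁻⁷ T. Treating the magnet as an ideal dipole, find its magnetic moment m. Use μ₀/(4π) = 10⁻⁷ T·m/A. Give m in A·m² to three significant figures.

On axis B = (μ₀/4π)·2m/r³, so m = Br³·4π/(μ₀·2).
m = (2.88×10⁻⁷)·(0.567)³ / (2·10⁻⁷) = 0.2625 A·m².

m ≈ 0.262 A·m²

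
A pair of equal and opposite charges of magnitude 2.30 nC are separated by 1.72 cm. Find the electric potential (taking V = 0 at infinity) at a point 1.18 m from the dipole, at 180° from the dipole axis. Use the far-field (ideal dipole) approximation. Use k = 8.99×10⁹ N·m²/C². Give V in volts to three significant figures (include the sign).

Dipole moment p = qd = (2.30×10⁻⁹ C)(0.0172 m) = 3.956×10⁻¹¹ C·m.
The dipole potential is V = kp cosθ / r².
V = (8.99×10⁹)(3.956×10⁻¹¹)·cos180° / (1.18)² = -0.2554 V.

V ≈ -0.255 V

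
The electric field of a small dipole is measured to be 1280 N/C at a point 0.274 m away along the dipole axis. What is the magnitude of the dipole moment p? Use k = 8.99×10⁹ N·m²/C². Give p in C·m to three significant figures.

p ≈ 1.46×10⁻⁹ C·m

On axis E = 2kp/r³, so p = Er³/(2k).
p = (1280)·(0.274)³ / (2·8.99×10⁹) = 1.464×10⁻⁹ C·m.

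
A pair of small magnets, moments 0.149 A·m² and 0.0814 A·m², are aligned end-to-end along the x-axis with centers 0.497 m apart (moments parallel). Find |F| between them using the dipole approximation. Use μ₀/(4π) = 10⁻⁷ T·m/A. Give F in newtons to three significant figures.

On-axis B of dipole 1: B = (μ₀/4π)·2m₁/r³. Force on dipole 2: F = m₂·dB/dr.
dB/dr = −(μ₀/4π)·6m₁/r⁴, so |F| = (μ₀/4π)·6m₁m₂/r⁴.
F = 6(10⁻⁷)(0.149)(0.0814)/(0.497)⁴ = 1.193×10⁻⁷ N.

F ≈ 1.19×10⁻⁷ N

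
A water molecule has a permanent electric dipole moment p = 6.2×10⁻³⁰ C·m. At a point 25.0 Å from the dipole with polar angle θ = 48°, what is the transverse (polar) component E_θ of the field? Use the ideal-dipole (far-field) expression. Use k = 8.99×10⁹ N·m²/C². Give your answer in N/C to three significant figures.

For a dipole, E_θ = (kp sinθ)/r³.
kp/r³ = (8.99×10⁹)(6.20×10⁻³⁰)/(2.50×10⁻⁹)³ = 3.567×10⁶ N/C.
E_θ = 3.567×10⁶·sin48° = 2.651×10⁶ N/C.

E_θ ≈ 2.65×10⁶ N/C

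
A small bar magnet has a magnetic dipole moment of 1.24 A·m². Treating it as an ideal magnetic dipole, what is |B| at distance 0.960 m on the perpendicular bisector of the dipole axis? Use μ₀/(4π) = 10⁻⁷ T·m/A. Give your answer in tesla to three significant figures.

In the equatorial plane B = (μ₀/4π)·m/r³ (half the axial value).
B = (10⁻⁷)·(1.24) / (0.960)³ = 1.402×10⁻⁷ T.

B ≈ 1.40×10⁻⁷ T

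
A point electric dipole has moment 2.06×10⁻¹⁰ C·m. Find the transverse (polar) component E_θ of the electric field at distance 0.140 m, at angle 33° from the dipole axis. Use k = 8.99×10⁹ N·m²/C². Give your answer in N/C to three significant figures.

E_θ ≈ 368 N/C

For a dipole, E_θ = (kp sinθ)/r³.
kp/r³ = (8.99×10⁹)(2.06×10⁻¹⁰)/(0.140)³ = 674.9 N/C.
E_θ = 674.9·sin33° = 367.6 N/C.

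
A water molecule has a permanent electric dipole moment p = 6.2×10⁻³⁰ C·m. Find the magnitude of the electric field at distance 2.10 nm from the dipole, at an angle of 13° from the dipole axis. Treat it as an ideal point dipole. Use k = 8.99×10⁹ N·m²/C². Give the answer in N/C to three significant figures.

At angle θ the dipole field magnitude is E = (kp/r³)·√(1 + 3cos²θ).
kp/r³ = (8.99×10⁹)(6.20×10⁻³⁰) / (2.10×10⁻⁹)³ = 6.019×10⁶ N/C.
√(1 + 3cos²13°) = √(1 + 3·0.9494) = √3.8482 ≈ 1.9617.
E ≈ 6.019×10⁶ × 1.962 = 1.181×10⁷ N/C.

E ≈ 1.18×10⁷ N/C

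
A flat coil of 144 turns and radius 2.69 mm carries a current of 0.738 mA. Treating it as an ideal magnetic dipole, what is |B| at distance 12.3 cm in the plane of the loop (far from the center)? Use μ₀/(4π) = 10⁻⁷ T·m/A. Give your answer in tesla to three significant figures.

m = NIA = NIπa² = 144·(7.38×10⁻⁴)·π·(0.00269)² = 2.416×10⁻⁶ A·m².
In the equatorial plane B = (μ₀/4π)·m/r³ (half the axial value).
B = (10⁻⁷)·(2.416×10⁻⁶) / (0.123)³ = 1.298×10⁻¹⁰ T.

B ≈ 1.30×10⁻¹⁰ T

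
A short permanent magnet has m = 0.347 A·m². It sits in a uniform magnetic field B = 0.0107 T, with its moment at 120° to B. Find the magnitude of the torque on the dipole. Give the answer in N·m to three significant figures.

Torque on a magnetic dipole: τ = mB sinθ.
τ = (0.347)(0.0107)·sin120° = 0.003215 N·m.

τ ≈ 0.00322 N·m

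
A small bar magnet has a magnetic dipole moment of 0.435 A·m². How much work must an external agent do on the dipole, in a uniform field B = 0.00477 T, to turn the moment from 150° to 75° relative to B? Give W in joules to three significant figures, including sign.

W ≈ -0.00233 J

W_ext = ΔU = −mB cosθ₂ + mB cosθ₁ = mB(cosθ₁ − cosθ₂).
W = (0.435)(0.00477)·(cos150° − cos75°) = (0.002075)·(-1.1248) = -0.002334 J.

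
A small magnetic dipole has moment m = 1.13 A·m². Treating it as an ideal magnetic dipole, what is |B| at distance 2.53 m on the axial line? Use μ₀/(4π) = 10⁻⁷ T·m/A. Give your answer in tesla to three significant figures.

B ≈ 1.40×10⁻⁸ T

On axis B = (μ₀/4π)·2m/r³.
B = 2·(10⁻⁷)·(1.13) / (2.53)³ = 1.396×10⁻⁸ T.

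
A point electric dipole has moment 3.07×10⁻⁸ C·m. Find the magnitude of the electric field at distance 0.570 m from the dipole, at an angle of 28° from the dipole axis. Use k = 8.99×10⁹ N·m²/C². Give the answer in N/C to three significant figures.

E ≈ 2720 N/C

At angle θ the dipole field magnitude is E = (kp/r³)·√(1 + 3cos²θ).
kp/r³ = (8.99×10⁹)(3.07×10⁻⁸) / (0.570)³ = 1490 N/C.
√(1 + 3cos²28°) = √(1 + 3·0.7796) = √3.3388 ≈ 1.8272.
E ≈ 1490 × 1.827 = 2723 N/C.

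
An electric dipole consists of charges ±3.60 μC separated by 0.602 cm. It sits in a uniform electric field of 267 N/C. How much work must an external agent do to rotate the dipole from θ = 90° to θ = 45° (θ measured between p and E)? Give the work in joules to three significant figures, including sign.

W ≈ -4.09×10⁻⁶ J

Dipole moment p = qd = (3.60×10⁻⁶ C)(0.00602 m) = 2.167×10⁻⁸ C·m.
W_ext = ΔU = U(θ₂) − U(θ₁) = −pE cosθ₂ − (−pE cosθ₁) = pE(cosθ₁ − cosθ₂).
W = (2.167×10⁻⁸)(267)·(cos90° − cos45°) = (5.786×10⁻⁶)·(-0.7071) = -4.091×10⁻⁶ J.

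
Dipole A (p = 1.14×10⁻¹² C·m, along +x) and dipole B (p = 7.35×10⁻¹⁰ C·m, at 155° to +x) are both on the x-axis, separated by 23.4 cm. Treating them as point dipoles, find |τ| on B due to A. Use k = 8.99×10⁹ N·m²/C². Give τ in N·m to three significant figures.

τ ≈ 4.97×10⁻¹⁰ N·m

The second dipole sits on the axis of the first, so the field there is axial: E₁ = 2kp₁/r³ along +x.
E₁ = 2(8.99×10⁹)(1.14×10⁻¹²)/(0.234)³ = 1.600 N/C.
Torque on the second dipole: τ = p₂ E₁ sinθ.
τ = (7.35×10⁻¹⁰)(1.600)·sin155° = 4.969×10⁻¹⁰ N·m.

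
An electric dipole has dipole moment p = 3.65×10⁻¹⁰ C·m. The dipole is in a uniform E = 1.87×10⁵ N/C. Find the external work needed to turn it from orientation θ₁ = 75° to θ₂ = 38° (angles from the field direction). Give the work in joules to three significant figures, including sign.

W ≈ -3.61×10⁻⁵ J

W_ext = ΔU = U(θ₂) − U(θ₁) = −pE cosθ₂ − (−pE cosθ₁) = pE(cosθ₁ − cosθ₂).
W = (3.65×10⁻¹⁰)(1.87×10⁵)·(cos75° − cos38°) = (6.826×10⁻⁵)·(-0.5292) = -3.612×10⁻⁵ J.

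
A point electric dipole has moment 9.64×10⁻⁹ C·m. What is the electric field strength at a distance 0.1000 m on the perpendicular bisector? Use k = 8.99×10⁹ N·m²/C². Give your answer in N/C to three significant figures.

E ≈ 8.67×10⁴ N/C

On the perpendicular bisector E = kp/r³ (half the axial value at the same distance).
E = (8.99×10⁹)(9.64×10⁻⁹) / (0.100)³ = 8.666×10⁴ N/C.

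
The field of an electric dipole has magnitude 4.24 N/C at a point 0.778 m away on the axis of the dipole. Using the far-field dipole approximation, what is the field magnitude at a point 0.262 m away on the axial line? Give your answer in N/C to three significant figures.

E ≈ 111 N/C

Dipole fields scale as 1/r³ in the far field; the geometry is the same at both points.
E₂ = E₁ · (r₁/r₂)³ = 4.24 · (0.778/0.262)³.
(r₁/r₂)³ = (2.969)³ = 26.18.
E₂ ≈ 111.0 N/C.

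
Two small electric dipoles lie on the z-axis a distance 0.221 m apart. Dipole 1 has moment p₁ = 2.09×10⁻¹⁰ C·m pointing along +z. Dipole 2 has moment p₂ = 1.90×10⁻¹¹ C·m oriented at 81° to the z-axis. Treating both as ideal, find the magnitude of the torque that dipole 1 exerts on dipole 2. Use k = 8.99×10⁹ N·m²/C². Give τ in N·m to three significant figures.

τ ≈ 6.53×10⁻⁹ N·m

The second dipole sits on the axis of the first, so the field there is axial: E₁ = 2kp₁/r³ along +z.
E₁ = 2(8.99×10⁹)(2.09×10⁻¹⁰)/(0.221)³ = 348.1 N/C.
Torque on the second dipole: τ = p₂ E₁ sinθ.
τ = (1.90×10⁻¹¹)(348.1)·sin81° = 6.533×10⁻⁹ N·m.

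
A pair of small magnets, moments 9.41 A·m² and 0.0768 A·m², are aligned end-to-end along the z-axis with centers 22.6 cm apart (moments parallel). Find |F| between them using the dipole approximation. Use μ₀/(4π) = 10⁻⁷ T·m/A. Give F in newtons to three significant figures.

On-axis B of dipole 1: B = (μ₀/4π)·2m₁/r³. Force on dipole 2: F = m₂·dB/dr.
dB/dr = −(μ₀/4π)·6m₁/r⁴, so |F| = (μ₀/4π)·6m₁m₂/r⁴.
F = 6(10⁻⁷)(9.41)(0.0768)/(0.226)⁴ = 1.662×10⁻⁴ N.

F ≈ 1.66×10⁻⁴ N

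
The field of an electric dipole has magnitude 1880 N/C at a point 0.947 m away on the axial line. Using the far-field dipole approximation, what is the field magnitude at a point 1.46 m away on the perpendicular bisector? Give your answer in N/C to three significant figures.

Dipole fields scale as 1/r³ in the far field.
The axial field is twice the equatorial field at the same r, so the geometry factor is 1/2.
E₂ = E₁ · (1/2) · (r₁/r₂)³ = 1880 · 0.5 · (0.947/1.46)³.
(r₁/r₂)³ = (0.6486)³ = 0.2729.
E₂ ≈ 256.5 N/C.

E ≈ 257 N/C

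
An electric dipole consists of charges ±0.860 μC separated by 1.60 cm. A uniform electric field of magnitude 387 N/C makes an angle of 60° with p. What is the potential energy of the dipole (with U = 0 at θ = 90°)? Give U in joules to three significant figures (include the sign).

U ≈ -2.66×10⁻⁶ J

Dipole moment p = qd = (8.60×10⁻⁷ C)(0.0160 m) = 1.376×10⁻⁸ C·m.
U = −p·E = −pE cosθ.
U = −(1.376×10⁻⁸)(387)·cos60° = -2.663×10⁻⁶ J.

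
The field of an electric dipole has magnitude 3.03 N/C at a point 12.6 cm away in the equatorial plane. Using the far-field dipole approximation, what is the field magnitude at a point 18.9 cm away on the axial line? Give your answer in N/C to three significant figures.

Dipole fields scale as 1/r³ in the far field.
The axial field is twice the equatorial field at the same r, so the geometry factor is 2/1.
E₂ = E₁ · (2/1) · (r₁/r₂)³ = 3.03 · 2 · (12.6/18.9)³.
(r₁/r₂)³ = (0.6667)³ = 0.2963.
E₂ ≈ 1.796 N/C.

E ≈ 1.80 N/C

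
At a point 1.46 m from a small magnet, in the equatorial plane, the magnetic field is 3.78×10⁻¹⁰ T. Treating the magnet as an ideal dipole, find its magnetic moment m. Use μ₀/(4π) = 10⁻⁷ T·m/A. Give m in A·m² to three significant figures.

In the equatorial plane B = (μ₀/4π)·m/r³, so m = Br³·4π/(μ₀).
m = (3.78×10⁻¹⁰)·(1.46)³ / (10⁻⁷) = 0.01176 A·m².

m ≈ 0.0118 A·m²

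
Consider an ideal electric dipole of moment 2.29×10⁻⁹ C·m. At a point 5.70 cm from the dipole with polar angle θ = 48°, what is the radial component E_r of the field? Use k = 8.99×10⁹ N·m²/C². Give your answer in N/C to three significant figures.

E_r ≈ 1.49×10⁵ N/C

For a dipole, E_r = (2kp cosθ)/r³.
kp/r³ = (8.99×10⁹)(2.29×10⁻⁹)/(0.0570)³ = 1.112×10⁵ N/C.
E_r = 2·1.112×10⁵·cos48° = 1.488×10⁵ N/C.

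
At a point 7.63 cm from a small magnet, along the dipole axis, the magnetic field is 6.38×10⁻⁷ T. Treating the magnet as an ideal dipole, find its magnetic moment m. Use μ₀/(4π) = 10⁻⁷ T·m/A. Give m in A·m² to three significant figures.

On axis B = (μ₀/4π)·2m/r³, so m = Br³·4π/(μ₀·2).
m = (6.38×10⁻⁷)·(0.0763)³ / (2·10⁻⁷) = 0.001417 A·m².

m ≈ 0.00142 A·m²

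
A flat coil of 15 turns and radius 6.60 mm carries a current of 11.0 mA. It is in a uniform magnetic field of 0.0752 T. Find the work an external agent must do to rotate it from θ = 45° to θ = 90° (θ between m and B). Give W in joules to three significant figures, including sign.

W ≈ 1.20×10⁻⁶ J

m = NIA = NIπa² = 15·(0.0110)·π·(0.00660)² = 2.258×10⁻⁵ A·m².
W_ext = ΔU = −mB cosθ₂ + mB cosθ₁ = mB(cosθ₁ − cosθ₂).
W = (2.258×10⁻⁵)(0.0752)·(cos45° − cos90°) = (1.698×10⁻⁶)·(+0.7071) = 1.201×10⁻⁶ J.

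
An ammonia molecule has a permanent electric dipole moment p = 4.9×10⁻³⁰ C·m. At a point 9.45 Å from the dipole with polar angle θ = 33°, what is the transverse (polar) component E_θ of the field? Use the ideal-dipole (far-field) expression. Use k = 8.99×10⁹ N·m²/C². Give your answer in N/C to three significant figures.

For a dipole, E_θ = (kp sinθ)/r³.
kp/r³ = (8.99×10⁹)(4.90×10⁻³⁰)/(9.45×10⁻¹⁰)³ = 5.220×10⁷ N/C.
E_θ = 5.220×10⁷·sin33° = 2.843×10⁷ N/C.

E_θ ≈ 2.84×10⁷ N/C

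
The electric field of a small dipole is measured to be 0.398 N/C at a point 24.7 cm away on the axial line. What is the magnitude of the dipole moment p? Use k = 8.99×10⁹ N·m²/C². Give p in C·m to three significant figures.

On axis E = 2kp/r³, so p = Er³/(2k).
p = (0.398)·(0.247)³ / (2·8.99×10⁹) = 3.336×10⁻¹³ C·m.

p ≈ 3.34×10⁻¹³ C·m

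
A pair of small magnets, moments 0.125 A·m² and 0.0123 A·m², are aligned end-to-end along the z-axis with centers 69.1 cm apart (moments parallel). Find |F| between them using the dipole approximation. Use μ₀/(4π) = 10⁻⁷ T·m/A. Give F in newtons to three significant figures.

On-axis B of dipole 1: B = (μ₀/4π)·2m₁/r³. Force on dipole 2: F = m₂·dB/dr.
dB/dr = −(μ₀/4π)·6m₁/r⁴, so |F| = (μ₀/4π)·6m₁m₂/r⁴.
F = 6(10⁻⁷)(0.125)(0.0123)/(0.691)⁴ = 4.046×10⁻⁹ N.

F ≈ 4.05×10⁻⁹ N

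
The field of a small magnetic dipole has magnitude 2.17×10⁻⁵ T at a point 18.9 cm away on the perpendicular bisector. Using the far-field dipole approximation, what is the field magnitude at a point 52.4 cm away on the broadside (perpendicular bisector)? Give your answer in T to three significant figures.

Dipole fields scale as 1/r³ in the far field; the geometry is the same at both points.
B₂ = B₁ · (r₁/r₂)³ = 2.17×10⁻⁵ · (18.9/52.4)³.
(r₁/r₂)³ = (0.3607)³ = 0.04692.
B₂ ≈ 1.018×10⁻⁶ T.

B ≈ 1.02×10⁻⁶ T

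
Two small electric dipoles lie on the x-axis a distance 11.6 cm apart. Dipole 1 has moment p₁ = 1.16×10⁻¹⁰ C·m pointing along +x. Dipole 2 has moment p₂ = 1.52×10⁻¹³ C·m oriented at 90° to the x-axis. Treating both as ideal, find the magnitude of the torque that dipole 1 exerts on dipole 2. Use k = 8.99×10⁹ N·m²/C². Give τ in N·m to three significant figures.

τ ≈ 2.03×10⁻¹⁰ N·m

The second dipole sits on the axis of the first, so the field there is axial: E₁ = 2kp₁/r³ along +x.
E₁ = 2(8.99×10⁹)(1.16×10⁻¹⁰)/(0.116)³ = 1336 N/C.
Torque on the second dipole: τ = p₂ E₁ sinθ.
τ = (1.52×10⁻¹³)(1336)·sin90° = 2.031×10⁻¹⁰ N·m.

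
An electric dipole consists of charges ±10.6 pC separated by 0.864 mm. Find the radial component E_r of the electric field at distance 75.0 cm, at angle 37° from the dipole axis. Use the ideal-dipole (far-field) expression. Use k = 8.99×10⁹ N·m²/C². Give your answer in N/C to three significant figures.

E_r ≈ 3.12×10⁻⁴ N/C

Dipole moment p = qd = (1.06×10⁻¹¹ C)(8.64×10⁻⁴ m) = 9.158×10⁻¹⁵ C·m.
For a dipole, E_r = (2kp cosθ)/r³.
kp/r³ = (8.99×10⁹)(9.158×10⁻¹⁵)/(0.750)³ = 1.952×10⁻⁴ N/C.
E_r = 2·1.952×10⁻⁴·cos37° = 3.117×10⁻⁴ N/C.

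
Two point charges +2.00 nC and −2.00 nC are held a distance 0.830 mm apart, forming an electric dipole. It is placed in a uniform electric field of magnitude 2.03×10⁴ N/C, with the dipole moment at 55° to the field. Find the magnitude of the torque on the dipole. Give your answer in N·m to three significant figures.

Dipole moment p = qd = (2.00×10⁻⁹ C)(8.30×10⁻⁴ m) = 1.66×10⁻¹² C·m.
Torque on an electric dipole: τ = pE sinθ.
τ = (1.66×10⁻¹²)(2.03×10⁴)·sin55° = 2.760×10⁻⁸ N·m.

τ ≈ 2.76×10⁻⁸ N·m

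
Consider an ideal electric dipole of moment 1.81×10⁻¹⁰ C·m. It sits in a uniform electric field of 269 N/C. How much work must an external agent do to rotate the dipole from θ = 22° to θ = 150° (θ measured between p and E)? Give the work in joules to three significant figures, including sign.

W ≈ 8.73×10⁻⁸ J

W_ext = ΔU = U(θ₂) − U(θ₁) = −pE cosθ₂ − (−pE cosθ₁) = pE(cosθ₁ − cosθ₂).
W = (1.81×10⁻¹⁰)(269)·(cos22° − cos150°) = (4.869×10⁻⁸)·(+1.7932) = 8.731×10⁻⁸ J.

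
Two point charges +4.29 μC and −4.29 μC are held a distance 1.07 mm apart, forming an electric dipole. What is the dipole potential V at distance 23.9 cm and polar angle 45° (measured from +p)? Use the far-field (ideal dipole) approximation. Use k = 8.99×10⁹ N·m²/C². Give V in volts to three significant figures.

Dipole moment p = qd = (4.29×10⁻⁶ C)(0.00107 m) = 4.59×10⁻⁹ C·m.
The dipole potential is V = kp cosθ / r².
V = (8.99×10⁹)(4.59×10⁻⁹)·cos45° / (0.239)² = 510.8 V.

V ≈ 511 V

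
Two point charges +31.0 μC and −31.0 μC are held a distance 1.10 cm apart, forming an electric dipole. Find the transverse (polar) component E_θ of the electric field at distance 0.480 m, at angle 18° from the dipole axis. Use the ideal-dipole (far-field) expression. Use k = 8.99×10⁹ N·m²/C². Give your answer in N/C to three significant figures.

E_θ ≈ 8570 N/C

Dipole moment p = qd = (3.10×10⁻⁵ C)(0.0110 m) = 3.41×10⁻⁷ C·m.
For a dipole, E_θ = (kp sinθ)/r³.
kp/r³ = (8.99×10⁹)(3.41×10⁻⁷)/(0.480)³ = 2.772×10⁴ N/C.
E_θ = 2.772×10⁴·sin18° = 8566 N/C.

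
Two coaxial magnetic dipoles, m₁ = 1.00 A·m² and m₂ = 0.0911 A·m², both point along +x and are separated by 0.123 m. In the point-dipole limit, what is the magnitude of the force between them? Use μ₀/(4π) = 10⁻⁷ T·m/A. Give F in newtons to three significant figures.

On-axis B of dipole 1: B = (μ₀/4π)·2m₁/r³. Force on dipole 2: F = m₂·dB/dr.
dB/dr = −(μ₀/4π)·6m₁/r⁴, so |F| = (μ₀/4π)·6m₁m₂/r⁴.
F = 6(10⁻⁷)(1.00)(0.0911)/(0.123)⁴ = 2.388×10⁻⁴ N.

F ≈ 2.39×10⁻⁴ N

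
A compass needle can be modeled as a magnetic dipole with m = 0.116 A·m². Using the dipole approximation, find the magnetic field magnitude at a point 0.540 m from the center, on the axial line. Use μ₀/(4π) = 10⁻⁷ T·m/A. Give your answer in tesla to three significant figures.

On axis B = (μ₀/4π)·2m/r³.
B = 2·(10⁻⁷)·(0.116) / (0.540)³ = 1.473×10⁻⁷ T.

B ≈ 1.47×10⁻⁷ T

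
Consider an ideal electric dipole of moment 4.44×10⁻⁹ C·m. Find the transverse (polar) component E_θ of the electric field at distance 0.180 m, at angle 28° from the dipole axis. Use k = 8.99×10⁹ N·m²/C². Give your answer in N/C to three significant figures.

For a dipole, E_θ = (kp sinθ)/r³.
kp/r³ = (8.99×10⁹)(4.44×10⁻⁹)/(0.180)³ = 6844 N/C.
E_θ = 6844·sin28° = 3213 N/C.

E_θ ≈ 3210 N/C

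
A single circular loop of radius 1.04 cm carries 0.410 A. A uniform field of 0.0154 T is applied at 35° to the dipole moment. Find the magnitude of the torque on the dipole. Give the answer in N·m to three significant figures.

τ ≈ 1.23×10⁻⁶ N·m

Magnetic moment m = IA = Iπa² = (0.410)·π·(0.0104)² = 1.393×10⁻⁴ A·m².
Torque on a magnetic dipole: τ = mB sinθ.
τ = (1.393×10⁻⁴)(0.0154)·sin35° = 1.230×10⁻⁶ N·m.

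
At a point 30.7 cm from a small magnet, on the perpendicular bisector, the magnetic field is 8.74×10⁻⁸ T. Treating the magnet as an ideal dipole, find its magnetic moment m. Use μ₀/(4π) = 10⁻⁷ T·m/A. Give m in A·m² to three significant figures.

m ≈ 0.0253 A·m²

In the equatorial plane B = (μ₀/4π)·m/r³, so m = Br³·4π/(μ₀).
m = (8.74×10⁻⁸)·(0.307)³ / (10⁻⁷) = 0.02529 A·m².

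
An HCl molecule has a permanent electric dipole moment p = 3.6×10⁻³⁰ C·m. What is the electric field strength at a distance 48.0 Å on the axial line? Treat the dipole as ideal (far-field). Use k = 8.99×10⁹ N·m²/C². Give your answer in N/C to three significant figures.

E ≈ 5.85×10⁵ N/C

On the dipole axis E = 2kp/r³.
E = 2·(8.99×10⁹)(3.60×10⁻³⁰) / (4.80×10⁻⁹)³ = 5.853×10⁵ N/C.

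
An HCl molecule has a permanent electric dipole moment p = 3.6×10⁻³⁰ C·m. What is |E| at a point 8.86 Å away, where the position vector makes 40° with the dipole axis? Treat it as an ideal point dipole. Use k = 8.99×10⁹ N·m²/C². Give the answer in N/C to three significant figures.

At angle θ the dipole field magnitude is E = (kp/r³)·√(1 + 3cos²θ).
kp/r³ = (8.99×10⁹)(3.60×10⁻³⁰) / (8.86×10⁻¹⁰)³ = 4.653×10⁷ N/C.
√(1 + 3cos²40°) = √(1 + 3·0.5868) = √2.7605 ≈ 1.6615.
E ≈ 4.653×10⁷ × 1.661 = 7.731×10⁷ N/C.

E ≈ 7.73×10⁷ N/C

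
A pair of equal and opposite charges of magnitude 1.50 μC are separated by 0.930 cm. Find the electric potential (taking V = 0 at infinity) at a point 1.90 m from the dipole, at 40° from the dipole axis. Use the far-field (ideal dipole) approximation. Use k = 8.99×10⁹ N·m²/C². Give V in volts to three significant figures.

V ≈ 26.6 V

Dipole moment p = qd = (1.50×10⁻⁶ C)(0.00930 m) = 1.395×10⁻⁸ C·m.
The dipole potential is V = kp cosθ / r².
V = (8.99×10⁹)(1.395×10⁻⁸)·cos40° / (1.90)² = 26.61 V.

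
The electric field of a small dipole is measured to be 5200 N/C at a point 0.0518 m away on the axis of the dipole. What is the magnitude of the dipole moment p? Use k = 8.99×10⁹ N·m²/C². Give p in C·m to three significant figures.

On axis E = 2kp/r³, so p = Er³/(2k).
p = (5200)·(0.0518)³ / (2·8.99×10⁹) = 4.020×10⁻¹¹ C·m.

p ≈ 4.02×10⁻¹¹ C·m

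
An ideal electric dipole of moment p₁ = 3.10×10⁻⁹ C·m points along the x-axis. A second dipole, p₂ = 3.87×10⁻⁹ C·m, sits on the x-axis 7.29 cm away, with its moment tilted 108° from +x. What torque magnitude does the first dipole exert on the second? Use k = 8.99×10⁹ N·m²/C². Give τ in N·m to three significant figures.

τ ≈ 5.30×10⁻⁴ N·m

The second dipole sits on the axis of the first, so the field there is axial: E₁ = 2kp₁/r³ along +x.
E₁ = 2(8.99×10⁹)(3.10×10⁻⁹)/(0.0729)³ = 1.439×10⁵ N/C.
Torque on the second dipole: τ = p₂ E₁ sinθ.
τ = (3.87×10⁻⁹)(1.439×10⁵)·sin108° = 5.295×10⁻⁴ N·m.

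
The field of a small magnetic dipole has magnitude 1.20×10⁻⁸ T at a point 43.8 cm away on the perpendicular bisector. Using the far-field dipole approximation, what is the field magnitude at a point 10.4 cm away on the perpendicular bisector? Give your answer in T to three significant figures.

B ≈ 8.96×10⁻⁷ T

Dipole fields scale as 1/r³ in the far field; the geometry is the same at both points.
B₂ = B₁ · (r₁/r₂)³ = 1.20×10⁻⁸ · (43.8/10.4)³.
(r₁/r₂)³ = (4.212)³ = 74.7.
B₂ ≈ 8.964×10⁻⁷ T.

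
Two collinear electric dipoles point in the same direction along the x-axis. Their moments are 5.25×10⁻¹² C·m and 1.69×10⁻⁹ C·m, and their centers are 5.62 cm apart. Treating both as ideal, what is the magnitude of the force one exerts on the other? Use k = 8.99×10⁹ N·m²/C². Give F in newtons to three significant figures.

On-axis field of dipole 1 at distance r: E = 2kp₁/r³. Force on dipole 2 is F = p₂·dE/dr (gradient along axis).
dE/dr = −6kp₁/r⁴, so |F| = 6kp₁p₂/r⁴ (attractive for aligned moments).
F = 6(8.99×10⁹)(5.25×10⁻¹²)(1.69×10⁻⁹)/(0.0562)⁴ = 4.797×10⁻⁵ N.

F ≈ 4.80×10⁻⁵ N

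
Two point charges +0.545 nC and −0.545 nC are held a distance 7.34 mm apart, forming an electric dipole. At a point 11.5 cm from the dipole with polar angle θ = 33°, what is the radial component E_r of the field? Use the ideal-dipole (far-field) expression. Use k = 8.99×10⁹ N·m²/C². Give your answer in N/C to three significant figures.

E_r ≈ 39.7 N/C

Dipole moment p = qd = (5.45×10⁻¹⁰ C)(0.00734 m) = 4.00×10⁻¹² C·m.
For a dipole, E_r = (2kp cosθ)/r³.
kp/r³ = (8.99×10⁹)(4.00×10⁻¹²)/(0.115)³ = 23.64 N/C.
E_r = 2·23.64·cos33° = 39.66 N/C.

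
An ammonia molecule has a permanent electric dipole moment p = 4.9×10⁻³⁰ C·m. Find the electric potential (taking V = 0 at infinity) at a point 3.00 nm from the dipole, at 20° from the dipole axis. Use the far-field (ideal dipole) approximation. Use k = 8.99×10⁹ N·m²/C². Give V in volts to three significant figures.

The dipole potential is V = kp cosθ / r².
V = (8.99×10⁹)(4.90×10⁻³⁰)·cos20° / (3.00×10⁻⁹)² = 0.004599 V.

V ≈ 0.00460 V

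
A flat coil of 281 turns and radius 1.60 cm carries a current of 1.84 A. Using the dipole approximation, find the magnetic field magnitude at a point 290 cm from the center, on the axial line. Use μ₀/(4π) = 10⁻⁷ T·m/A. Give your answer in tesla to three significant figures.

m = NIA = NIπa² = 281·(1.84)·π·(0.0160)² = 0.4158 A·m².
On axis B = (μ₀/4π)·2m/r³.
B = 2·(10⁻⁷)·(0.4158) / (2.90)³ = 3.410×10⁻⁹ T.

B ≈ 3.41×10⁻⁹ T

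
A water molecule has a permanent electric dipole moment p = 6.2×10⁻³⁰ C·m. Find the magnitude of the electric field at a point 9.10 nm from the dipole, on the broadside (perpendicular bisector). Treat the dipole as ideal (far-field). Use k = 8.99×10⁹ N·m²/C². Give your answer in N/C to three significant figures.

On the perpendicular bisector E = kp/r³ (half the axial value at the same distance).
E = (8.99×10⁹)(6.20×10⁻³⁰) / (9.10×10⁻⁹)³ = 7.397×10⁴ N/C.

E ≈ 7.40×10⁴ N/C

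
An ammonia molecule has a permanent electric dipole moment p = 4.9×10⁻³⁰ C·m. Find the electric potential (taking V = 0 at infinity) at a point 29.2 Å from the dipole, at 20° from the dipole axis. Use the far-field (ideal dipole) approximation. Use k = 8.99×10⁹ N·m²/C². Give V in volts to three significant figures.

V ≈ 0.00485 V

The dipole potential is V = kp cosθ / r².
V = (8.99×10⁹)(4.90×10⁻³⁰)·cos20° / (2.92×10⁻⁹)² = 0.004855 V.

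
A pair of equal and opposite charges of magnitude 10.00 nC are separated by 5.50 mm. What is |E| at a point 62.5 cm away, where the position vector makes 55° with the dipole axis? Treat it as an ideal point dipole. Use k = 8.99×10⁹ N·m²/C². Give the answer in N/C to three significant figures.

E ≈ 2.85 N/C

Dipole moment p = qd = (1.00×10⁻⁸ C)(0.00550 m) = 5.50×10⁻¹¹ C·m.
At angle θ the dipole field magnitude is E = (kp/r³)·√(1 + 3cos²θ).
kp/r³ = (8.99×10⁹)(5.50×10⁻¹¹) / (0.625)³ = 2.025 N/C.
√(1 + 3cos²55°) = √(1 + 3·0.3290) = √1.9870 ≈ 1.4096.
E ≈ 2.025 × 1.410 = 2.855 N/C.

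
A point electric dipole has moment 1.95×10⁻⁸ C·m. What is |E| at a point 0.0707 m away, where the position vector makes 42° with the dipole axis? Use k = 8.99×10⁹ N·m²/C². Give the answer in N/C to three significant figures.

At angle θ the dipole field magnitude is E = (kp/r³)·√(1 + 3cos²θ).
kp/r³ = (8.99×10⁹)(1.95×10⁻⁸) / (0.0707)³ = 4.961×10⁵ N/C.
√(1 + 3cos²42°) = √(1 + 3·0.5523) = √2.6568 ≈ 1.6300.
E ≈ 4.961×10⁵ × 1.630 = 8.086×10⁵ N/C.

E ≈ 8.09×10⁵ N/C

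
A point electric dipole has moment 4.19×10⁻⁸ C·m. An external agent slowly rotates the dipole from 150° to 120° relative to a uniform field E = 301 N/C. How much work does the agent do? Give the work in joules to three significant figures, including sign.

W ≈ -4.62×10⁻⁶ J

W_ext = ΔU = U(θ₂) − U(θ₁) = −pE cosθ₂ − (−pE cosθ₁) = pE(cosθ₁ − cosθ₂).
W = (4.19×10⁻⁸)(301)·(cos150° − cos120°) = (1.261×10⁻⁵)·(-0.3660) = -4.616×10⁻⁶ J.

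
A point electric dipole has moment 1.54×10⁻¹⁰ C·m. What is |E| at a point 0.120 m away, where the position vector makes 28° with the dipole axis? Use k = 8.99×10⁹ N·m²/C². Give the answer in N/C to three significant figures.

At angle θ the dipole field magnitude is E = (kp/r³)·√(1 + 3cos²θ).
kp/r³ = (8.99×10⁹)(1.54×10⁻¹⁰) / (0.120)³ = 801.2 N/C.
√(1 + 3cos²28°) = √(1 + 3·0.7796) = √3.3388 ≈ 1.8272.
E ≈ 801.2 × 1.827 = 1464 N/C.

E ≈ 1460 N/C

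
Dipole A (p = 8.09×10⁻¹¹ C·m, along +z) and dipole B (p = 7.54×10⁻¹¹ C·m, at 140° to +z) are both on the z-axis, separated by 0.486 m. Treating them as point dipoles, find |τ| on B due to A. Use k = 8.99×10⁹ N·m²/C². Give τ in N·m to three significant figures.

τ ≈ 6.14×10⁻¹⁰ N·m

The second dipole sits on the axis of the first, so the field there is axial: E₁ = 2kp₁/r³ along +z.
E₁ = 2(8.99×10⁹)(8.09×10⁻¹¹)/(0.486)³ = 12.67 N/C.
Torque on the second dipole: τ = p₂ E₁ sinθ.
τ = (7.54×10⁻¹¹)(12.67)·sin140° = 6.141×10⁻¹⁰ N·m.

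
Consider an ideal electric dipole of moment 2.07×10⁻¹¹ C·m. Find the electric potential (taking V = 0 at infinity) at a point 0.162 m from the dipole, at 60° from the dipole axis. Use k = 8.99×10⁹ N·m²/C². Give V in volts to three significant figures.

V ≈ 3.55 V

The dipole potential is V = kp cosθ / r².
V = (8.99×10⁹)(2.07×10⁻¹¹)·cos60° / (0.162)² = 3.545 V.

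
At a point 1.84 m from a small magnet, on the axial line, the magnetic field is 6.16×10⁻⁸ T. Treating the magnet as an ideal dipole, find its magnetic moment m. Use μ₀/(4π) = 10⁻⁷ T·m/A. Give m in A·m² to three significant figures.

m ≈ 1.92 A·m²

On axis B = (μ₀/4π)·2m/r³, so m = Br³·4π/(μ₀·2).
m = (6.16×10⁻⁸)·(1.84)³ / (2·10⁻⁷) = 1.919 A·m².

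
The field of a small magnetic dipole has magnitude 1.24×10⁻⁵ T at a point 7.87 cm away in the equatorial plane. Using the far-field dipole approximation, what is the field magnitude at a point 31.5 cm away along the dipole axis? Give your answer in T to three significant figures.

Dipole fields scale as 1/r³ in the far field.
The axial field is twice the equatorial field at the same r, so the geometry factor is 2/1.
B₂ = B₁ · (2/1) · (r₁/r₂)³ = 1.24×10⁻⁵ · 2 · (7.87/31.5)³.
(r₁/r₂)³ = (0.2498)³ = 0.0156.
B₂ ≈ 3.868×10⁻⁷ T.

B ≈ 3.87×10⁻⁷ T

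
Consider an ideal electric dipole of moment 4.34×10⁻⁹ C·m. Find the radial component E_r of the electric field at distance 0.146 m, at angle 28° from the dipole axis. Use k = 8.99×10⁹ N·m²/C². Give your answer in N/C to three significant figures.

For a dipole, E_r = (2kp cosθ)/r³.
kp/r³ = (8.99×10⁹)(4.34×10⁻⁹)/(0.146)³ = 1.254×10⁴ N/C.
E_r = 2·1.254×10⁴·cos28° = 2.214×10⁴ N/C.

E_r ≈ 2.21×10⁴ N/C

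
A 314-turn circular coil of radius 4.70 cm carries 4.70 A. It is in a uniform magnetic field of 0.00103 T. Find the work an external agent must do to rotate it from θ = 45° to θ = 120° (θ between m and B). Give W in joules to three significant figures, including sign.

m = NIA = NIπa² = 314·(4.70)·π·(0.0470)² = 10.24 A·m².
W_ext = ΔU = −mB cosθ₂ + mB cosθ₁ = mB(cosθ₁ − cosθ₂).
W = (10.24)(0.00103)·(cos45° − cos120°) = (0.01055)·(+1.2071) = 0.01273 J.

W ≈ 0.0127 J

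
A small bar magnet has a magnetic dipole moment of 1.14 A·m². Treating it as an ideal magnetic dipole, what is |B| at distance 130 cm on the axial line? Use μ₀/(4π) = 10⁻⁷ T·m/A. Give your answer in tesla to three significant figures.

B ≈ 1.04×10⁻⁷ T

On axis B = (μ₀/4π)·2m/r³.
B = 2·(10⁻⁷)·(1.14) / (1.30)³ = 1.038×10⁻⁷ T.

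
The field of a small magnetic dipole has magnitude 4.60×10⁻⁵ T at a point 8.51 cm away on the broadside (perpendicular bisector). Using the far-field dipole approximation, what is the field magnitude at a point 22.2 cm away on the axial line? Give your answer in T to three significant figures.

Dipole fields scale as 1/r³ in the far field.
The axial field is twice the equatorial field at the same r, so the geometry factor is 2/1.
B₂ = B₁ · (2/1) · (r₁/r₂)³ = 4.60×10⁻⁵ · 2 · (8.51/22.2)³.
(r₁/r₂)³ = (0.3833)³ = 0.05633.
B₂ ≈ 5.182×10⁻⁶ T.

B ≈ 5.18×10⁻⁶ T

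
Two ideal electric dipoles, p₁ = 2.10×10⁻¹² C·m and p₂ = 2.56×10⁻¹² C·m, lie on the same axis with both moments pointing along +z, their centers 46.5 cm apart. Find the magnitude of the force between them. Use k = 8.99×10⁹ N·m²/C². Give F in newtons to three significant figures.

On-axis field of dipole 1 at distance r: E = 2kp₁/r³. Force on dipole 2 is F = p₂·dE/dr (gradient along axis).
dE/dr = −6kp₁/r⁴, so |F| = 6kp₁p₂/r⁴ (attractive for aligned moments).
F = 6(8.99×10⁹)(2.10×10⁻¹²)(2.56×10⁻¹²)/(0.465)⁴ = 6.202×10⁻¹² N.

F ≈ 6.20×10⁻¹² N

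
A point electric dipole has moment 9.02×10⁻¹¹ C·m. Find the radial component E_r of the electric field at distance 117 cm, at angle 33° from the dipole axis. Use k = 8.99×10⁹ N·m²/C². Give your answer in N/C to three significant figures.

For a dipole, E_r = (2kp cosθ)/r³.
kp/r³ = (8.99×10⁹)(9.02×10⁻¹¹)/(1.17)³ = 0.5063 N/C.
E_r = 2·0.5063·cos33° = 0.8492 N/C.

E_r ≈ 0.849 N/C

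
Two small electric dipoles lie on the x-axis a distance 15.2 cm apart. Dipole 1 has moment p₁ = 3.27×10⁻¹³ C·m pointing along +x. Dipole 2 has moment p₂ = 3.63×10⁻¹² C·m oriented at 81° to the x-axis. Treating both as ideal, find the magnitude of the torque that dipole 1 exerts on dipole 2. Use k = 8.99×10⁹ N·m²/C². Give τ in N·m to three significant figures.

τ ≈ 6.00×10⁻¹² N·m

The second dipole sits on the axis of the first, so the field there is axial: E₁ = 2kp₁/r³ along +x.
E₁ = 2(8.99×10⁹)(3.27×10⁻¹³)/(0.152)³ = 1.674 N/C.
Torque on the second dipole: τ = p₂ E₁ sinθ.
τ = (3.63×10⁻¹²)(1.674)·sin81° = 6.003×10⁻¹² N·m.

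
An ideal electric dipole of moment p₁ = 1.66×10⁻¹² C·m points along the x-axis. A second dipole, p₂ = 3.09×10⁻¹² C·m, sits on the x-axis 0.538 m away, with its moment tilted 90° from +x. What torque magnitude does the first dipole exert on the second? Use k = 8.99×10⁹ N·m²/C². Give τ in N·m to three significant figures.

The second dipole sits on the axis of the first, so the field there is axial: E₁ = 2kp₁/r³ along +x.
E₁ = 2(8.99×10⁹)(1.66×10⁻¹²)/(0.538)³ = 0.1917 N/C.
Torque on the second dipole: τ = p₂ E₁ sinθ.
τ = (3.09×10⁻¹²)(0.1917)·sin90° = 5.923×10⁻¹³ N·m.

τ ≈ 5.92×10⁻¹³ N·m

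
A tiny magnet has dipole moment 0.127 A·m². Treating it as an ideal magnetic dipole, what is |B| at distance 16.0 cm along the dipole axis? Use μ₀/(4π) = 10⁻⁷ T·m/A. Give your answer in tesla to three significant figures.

B ≈ 6.20×10⁻⁶ T

On axis B = (μ₀/4π)·2m/r³.
B = 2·(10⁻⁷)·(0.127) / (0.160)³ = 6.201×10⁻⁶ T.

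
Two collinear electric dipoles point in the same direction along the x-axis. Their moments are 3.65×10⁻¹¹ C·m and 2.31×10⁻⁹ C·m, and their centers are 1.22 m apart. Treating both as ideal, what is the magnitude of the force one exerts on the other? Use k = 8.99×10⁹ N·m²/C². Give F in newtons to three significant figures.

F ≈ 2.05×10⁻⁹ N

On-axis field of dipole 1 at distance r: E = 2kp₁/r³. Force on dipole 2 is F = p₂·dE/dr (gradient along axis).
dE/dr = −6kp₁/r⁴, so |F| = 6kp₁p₂/r⁴ (attractive for aligned moments).
F = 6(8.99×10⁹)(3.65×10⁻¹¹)(2.31×10⁻⁹)/(1.22)⁴ = 2.053×10⁻⁹ N.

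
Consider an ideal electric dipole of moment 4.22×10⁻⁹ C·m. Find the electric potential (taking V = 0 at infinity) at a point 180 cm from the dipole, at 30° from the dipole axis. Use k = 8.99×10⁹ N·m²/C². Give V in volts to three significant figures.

V ≈ 10.1 V

The dipole potential is V = kp cosθ / r².
V = (8.99×10⁹)(4.22×10⁻⁹)·cos30° / (1.80)² = 10.14 V.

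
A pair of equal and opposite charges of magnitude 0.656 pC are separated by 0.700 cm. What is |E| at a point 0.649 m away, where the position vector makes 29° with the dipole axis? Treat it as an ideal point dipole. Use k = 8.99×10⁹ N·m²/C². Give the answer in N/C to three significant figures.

E ≈ 2.74×10⁻⁴ N/C

Dipole moment p = qd = (6.56×10⁻¹³ C)(0.00700 m) = 4.592×10⁻¹⁵ C·m.
At angle θ the dipole field magnitude is E = (kp/r³)·√(1 + 3cos²θ).
kp/r³ = (8.99×10⁹)(4.592×10⁻¹⁵) / (0.649)³ = 1.510×10⁻⁴ N/C.
√(1 + 3cos²29°) = √(1 + 3·0.7650) = √3.2949 ≈ 1.8152.
E ≈ 1.510×10⁻⁴ × 1.815 = 2.741×10⁻⁴ N/C.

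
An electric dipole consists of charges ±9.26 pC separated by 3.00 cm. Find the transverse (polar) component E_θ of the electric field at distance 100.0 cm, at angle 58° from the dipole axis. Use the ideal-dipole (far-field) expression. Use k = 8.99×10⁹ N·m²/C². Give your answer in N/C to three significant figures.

E_θ ≈ 0.00212 N/C

Dipole moment p = qd = (9.26×10⁻¹² C)(0.0300 m) = 2.778×10⁻¹³ C·m.
For a dipole, E_θ = (kp sinθ)/r³.
kp/r³ = (8.99×10⁹)(2.778×10⁻¹³)/(1.00)³ = 0.002497 N/C.
E_θ = 0.002497·sin58° = 0.002118 N/C.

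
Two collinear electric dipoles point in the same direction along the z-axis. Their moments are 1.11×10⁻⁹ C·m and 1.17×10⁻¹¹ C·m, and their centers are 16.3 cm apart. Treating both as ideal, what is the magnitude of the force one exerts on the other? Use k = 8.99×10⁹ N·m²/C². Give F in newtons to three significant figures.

On-axis field of dipole 1 at distance r: E = 2kp₁/r³. Force on dipole 2 is F = p₂·dE/dr (gradient along axis).
dE/dr = −6kp₁/r⁴, so |F| = 6kp₁p₂/r⁴ (attractive for aligned moments).
F = 6(8.99×10⁹)(1.11×10⁻⁹)(1.17×10⁻¹¹)/(0.163)⁴ = 9.924×10⁻⁷ N.

F ≈ 9.92×10⁻⁷ N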